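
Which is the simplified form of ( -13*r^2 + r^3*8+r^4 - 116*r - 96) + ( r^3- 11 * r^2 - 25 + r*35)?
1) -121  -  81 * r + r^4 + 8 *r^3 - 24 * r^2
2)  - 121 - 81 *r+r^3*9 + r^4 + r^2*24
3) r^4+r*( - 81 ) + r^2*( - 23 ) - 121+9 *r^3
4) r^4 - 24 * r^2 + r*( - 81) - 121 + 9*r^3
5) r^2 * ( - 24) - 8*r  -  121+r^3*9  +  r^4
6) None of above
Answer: 4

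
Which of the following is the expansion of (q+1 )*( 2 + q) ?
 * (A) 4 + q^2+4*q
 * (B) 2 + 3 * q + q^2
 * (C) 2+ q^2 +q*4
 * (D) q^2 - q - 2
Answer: B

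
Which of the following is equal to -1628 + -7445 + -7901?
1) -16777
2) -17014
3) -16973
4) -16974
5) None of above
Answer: 4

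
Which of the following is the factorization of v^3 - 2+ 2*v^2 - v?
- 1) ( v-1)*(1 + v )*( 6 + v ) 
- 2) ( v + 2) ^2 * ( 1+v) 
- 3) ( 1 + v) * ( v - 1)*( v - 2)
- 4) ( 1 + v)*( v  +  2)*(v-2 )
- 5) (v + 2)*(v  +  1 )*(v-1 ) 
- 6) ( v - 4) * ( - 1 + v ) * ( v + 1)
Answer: 5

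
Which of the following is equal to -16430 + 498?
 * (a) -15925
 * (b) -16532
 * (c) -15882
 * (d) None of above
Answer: d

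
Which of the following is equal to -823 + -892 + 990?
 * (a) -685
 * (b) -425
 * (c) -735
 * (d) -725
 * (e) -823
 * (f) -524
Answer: d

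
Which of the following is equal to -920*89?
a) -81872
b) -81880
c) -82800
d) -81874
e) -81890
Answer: b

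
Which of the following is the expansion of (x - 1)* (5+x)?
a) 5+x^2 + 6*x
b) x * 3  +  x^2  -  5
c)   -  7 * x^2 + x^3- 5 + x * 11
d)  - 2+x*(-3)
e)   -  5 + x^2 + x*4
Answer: e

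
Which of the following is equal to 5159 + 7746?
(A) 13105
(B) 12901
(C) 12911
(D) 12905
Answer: D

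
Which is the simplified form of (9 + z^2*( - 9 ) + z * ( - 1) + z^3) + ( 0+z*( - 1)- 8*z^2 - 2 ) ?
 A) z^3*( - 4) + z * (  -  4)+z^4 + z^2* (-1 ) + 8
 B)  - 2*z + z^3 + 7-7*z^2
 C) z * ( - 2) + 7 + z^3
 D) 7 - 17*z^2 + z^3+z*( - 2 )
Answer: D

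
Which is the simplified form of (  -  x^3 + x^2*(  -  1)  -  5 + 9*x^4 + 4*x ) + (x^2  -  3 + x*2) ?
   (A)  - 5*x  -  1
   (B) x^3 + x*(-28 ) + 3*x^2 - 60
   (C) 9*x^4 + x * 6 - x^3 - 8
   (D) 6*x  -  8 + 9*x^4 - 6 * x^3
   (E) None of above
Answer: C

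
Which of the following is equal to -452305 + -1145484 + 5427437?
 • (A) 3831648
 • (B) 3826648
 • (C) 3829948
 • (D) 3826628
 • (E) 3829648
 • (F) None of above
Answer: E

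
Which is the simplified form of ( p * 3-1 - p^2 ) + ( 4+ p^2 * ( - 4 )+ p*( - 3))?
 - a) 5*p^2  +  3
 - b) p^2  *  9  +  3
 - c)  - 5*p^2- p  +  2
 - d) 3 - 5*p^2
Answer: d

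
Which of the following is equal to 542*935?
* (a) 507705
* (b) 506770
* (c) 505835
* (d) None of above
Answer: b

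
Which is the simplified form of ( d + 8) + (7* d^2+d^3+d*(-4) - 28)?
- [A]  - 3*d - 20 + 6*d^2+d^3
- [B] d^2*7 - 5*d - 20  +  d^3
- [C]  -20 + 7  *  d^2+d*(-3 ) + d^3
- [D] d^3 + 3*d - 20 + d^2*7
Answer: C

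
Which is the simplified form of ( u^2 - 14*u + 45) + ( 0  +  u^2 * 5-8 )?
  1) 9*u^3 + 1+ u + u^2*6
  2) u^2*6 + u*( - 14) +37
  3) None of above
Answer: 2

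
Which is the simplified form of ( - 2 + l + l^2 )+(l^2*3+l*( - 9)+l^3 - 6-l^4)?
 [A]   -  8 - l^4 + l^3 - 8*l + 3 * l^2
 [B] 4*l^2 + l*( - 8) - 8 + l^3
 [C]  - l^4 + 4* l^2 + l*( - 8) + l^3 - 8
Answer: C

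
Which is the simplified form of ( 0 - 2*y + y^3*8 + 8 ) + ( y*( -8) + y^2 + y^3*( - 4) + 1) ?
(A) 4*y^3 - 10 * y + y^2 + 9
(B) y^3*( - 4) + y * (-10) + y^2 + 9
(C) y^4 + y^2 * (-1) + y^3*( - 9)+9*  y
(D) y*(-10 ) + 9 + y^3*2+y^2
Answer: A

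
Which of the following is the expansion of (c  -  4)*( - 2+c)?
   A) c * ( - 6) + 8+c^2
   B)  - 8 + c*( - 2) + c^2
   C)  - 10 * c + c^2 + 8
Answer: A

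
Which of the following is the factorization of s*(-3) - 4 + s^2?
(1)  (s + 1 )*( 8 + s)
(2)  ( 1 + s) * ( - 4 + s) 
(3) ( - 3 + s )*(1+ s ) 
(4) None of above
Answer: 2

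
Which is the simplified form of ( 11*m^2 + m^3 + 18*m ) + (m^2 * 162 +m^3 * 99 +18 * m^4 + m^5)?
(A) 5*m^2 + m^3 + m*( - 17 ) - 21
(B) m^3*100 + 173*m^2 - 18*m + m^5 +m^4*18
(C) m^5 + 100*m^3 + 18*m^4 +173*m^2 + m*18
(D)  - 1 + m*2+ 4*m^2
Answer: C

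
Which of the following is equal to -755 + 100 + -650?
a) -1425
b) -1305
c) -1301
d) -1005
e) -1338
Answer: b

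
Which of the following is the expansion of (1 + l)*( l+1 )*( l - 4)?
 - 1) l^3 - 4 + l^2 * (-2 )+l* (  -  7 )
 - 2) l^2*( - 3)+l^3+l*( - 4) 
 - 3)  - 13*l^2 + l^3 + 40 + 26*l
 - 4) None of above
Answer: 1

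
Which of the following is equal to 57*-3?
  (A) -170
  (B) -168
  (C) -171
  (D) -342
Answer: C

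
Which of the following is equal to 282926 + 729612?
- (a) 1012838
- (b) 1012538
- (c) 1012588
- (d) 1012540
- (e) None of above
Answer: b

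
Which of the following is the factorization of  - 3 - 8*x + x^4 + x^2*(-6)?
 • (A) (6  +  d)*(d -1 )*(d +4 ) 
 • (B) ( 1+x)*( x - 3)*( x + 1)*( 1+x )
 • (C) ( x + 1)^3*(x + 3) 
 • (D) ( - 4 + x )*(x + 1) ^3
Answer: B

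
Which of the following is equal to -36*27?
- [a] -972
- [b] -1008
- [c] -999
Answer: a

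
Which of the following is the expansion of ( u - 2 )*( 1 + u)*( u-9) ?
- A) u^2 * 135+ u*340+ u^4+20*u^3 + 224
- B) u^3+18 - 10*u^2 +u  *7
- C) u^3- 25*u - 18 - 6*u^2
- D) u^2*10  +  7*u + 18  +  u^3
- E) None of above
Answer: B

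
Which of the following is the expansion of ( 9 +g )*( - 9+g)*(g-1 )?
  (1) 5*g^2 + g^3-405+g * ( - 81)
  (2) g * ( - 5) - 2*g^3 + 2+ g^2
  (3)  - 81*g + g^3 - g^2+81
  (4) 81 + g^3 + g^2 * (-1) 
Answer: 3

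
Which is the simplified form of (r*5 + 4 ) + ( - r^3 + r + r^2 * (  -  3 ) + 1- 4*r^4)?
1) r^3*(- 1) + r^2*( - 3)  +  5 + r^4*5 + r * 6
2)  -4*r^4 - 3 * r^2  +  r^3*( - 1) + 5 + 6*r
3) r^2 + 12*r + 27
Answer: 2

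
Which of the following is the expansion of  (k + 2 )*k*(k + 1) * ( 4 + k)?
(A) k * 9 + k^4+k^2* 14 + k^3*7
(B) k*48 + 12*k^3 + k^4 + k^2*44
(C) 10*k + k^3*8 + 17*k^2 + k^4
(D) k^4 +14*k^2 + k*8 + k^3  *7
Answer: D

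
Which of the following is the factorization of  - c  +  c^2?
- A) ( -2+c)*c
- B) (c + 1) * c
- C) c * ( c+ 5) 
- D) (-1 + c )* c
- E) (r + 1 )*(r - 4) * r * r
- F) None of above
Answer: D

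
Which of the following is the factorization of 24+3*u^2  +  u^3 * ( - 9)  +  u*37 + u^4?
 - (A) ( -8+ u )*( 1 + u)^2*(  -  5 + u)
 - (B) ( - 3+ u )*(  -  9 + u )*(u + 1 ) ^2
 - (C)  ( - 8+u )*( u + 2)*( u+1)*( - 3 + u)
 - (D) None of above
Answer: D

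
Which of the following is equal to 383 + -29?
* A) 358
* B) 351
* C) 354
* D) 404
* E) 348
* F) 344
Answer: C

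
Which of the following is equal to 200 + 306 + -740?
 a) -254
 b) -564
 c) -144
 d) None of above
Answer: d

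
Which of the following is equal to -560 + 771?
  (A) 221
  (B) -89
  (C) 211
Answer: C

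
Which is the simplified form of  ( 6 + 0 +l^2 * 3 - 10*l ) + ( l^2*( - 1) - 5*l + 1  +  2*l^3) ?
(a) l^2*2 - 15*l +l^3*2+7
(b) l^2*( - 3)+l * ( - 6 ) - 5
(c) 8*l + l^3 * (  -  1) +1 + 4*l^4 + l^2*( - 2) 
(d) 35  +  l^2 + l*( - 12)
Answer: a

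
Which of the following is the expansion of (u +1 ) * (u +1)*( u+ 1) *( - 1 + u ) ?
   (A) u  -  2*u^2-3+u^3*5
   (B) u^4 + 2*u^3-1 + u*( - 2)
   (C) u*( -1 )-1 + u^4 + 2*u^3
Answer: B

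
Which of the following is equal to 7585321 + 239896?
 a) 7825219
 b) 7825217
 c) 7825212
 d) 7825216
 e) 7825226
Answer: b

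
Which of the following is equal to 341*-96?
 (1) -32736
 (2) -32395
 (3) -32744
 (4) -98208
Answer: 1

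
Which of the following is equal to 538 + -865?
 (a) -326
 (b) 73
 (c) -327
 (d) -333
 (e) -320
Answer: c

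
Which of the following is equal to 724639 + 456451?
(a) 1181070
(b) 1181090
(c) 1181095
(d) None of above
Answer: b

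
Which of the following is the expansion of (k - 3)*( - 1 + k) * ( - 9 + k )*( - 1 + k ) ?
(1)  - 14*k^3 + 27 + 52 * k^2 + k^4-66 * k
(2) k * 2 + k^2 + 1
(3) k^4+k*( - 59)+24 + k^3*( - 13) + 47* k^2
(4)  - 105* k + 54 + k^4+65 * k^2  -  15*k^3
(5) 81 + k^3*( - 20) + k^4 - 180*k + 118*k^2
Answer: 1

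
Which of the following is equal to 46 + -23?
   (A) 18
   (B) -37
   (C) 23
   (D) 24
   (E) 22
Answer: C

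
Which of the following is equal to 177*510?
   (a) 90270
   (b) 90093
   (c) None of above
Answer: a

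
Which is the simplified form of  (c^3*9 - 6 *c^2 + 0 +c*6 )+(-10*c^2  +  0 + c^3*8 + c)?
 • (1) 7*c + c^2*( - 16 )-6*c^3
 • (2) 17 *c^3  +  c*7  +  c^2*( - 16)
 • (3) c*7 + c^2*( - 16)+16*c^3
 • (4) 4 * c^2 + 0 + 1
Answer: 2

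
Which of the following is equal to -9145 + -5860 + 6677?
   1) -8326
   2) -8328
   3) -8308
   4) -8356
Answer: 2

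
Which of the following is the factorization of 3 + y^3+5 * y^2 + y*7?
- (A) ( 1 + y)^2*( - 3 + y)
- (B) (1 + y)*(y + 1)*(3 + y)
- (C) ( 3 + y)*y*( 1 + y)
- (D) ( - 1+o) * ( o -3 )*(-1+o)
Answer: B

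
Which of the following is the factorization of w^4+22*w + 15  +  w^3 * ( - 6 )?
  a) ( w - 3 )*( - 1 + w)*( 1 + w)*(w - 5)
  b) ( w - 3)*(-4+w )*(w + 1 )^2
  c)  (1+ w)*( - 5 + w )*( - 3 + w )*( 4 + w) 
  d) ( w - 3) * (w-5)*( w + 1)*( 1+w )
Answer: d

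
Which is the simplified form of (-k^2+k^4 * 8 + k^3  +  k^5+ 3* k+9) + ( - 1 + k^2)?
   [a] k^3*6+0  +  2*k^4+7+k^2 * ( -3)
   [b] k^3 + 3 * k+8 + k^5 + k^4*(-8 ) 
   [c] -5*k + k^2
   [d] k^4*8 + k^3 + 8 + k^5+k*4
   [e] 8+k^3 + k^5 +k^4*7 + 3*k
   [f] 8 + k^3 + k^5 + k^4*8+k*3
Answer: f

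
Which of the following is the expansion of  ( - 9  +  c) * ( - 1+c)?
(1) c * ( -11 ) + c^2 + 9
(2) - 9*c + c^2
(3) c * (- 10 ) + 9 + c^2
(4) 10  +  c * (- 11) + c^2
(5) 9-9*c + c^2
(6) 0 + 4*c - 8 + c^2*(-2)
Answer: 3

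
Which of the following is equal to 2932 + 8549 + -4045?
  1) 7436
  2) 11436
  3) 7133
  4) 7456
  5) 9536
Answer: 1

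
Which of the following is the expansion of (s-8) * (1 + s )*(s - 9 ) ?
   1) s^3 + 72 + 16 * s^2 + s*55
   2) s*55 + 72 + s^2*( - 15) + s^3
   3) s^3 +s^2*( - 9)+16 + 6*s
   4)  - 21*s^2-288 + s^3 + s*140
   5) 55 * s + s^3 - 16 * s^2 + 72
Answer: 5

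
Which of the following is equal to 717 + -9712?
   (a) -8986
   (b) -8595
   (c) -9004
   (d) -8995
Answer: d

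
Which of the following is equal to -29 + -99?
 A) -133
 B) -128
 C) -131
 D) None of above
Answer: B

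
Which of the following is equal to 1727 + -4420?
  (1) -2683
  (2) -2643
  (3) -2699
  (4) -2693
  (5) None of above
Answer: 4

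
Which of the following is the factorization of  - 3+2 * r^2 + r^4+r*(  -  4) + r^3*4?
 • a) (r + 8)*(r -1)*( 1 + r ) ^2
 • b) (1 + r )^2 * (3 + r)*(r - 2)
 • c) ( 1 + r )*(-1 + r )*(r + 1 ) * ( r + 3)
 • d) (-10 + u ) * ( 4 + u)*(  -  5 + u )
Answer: c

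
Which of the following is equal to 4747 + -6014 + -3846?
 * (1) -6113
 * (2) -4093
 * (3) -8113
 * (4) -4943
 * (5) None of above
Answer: 5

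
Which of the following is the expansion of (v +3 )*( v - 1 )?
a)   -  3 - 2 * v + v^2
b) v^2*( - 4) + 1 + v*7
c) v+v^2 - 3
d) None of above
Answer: d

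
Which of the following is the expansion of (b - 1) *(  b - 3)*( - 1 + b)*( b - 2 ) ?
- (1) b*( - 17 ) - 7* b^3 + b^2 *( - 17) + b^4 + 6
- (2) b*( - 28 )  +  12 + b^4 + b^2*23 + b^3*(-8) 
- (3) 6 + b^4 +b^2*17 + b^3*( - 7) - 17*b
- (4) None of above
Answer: 3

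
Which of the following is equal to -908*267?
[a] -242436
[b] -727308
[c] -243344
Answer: a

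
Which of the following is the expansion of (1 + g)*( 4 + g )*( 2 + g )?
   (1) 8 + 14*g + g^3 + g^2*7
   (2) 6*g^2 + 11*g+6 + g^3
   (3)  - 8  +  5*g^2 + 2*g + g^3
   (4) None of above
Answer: 1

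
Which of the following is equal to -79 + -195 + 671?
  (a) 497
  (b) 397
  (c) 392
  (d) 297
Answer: b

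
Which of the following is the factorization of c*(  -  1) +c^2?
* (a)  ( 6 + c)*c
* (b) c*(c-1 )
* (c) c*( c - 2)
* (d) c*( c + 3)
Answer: b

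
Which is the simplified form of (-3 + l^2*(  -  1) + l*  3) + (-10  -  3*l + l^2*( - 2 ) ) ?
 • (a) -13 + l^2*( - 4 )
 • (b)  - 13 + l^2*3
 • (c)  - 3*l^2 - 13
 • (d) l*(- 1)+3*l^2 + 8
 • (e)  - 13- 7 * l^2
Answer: c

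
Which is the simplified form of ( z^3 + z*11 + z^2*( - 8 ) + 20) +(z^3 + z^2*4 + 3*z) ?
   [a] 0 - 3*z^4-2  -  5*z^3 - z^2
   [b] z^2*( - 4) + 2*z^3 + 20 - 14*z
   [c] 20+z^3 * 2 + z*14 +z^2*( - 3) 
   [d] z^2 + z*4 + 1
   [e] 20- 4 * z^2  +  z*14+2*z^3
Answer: e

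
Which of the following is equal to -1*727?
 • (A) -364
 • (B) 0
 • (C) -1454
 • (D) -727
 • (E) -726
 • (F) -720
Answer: D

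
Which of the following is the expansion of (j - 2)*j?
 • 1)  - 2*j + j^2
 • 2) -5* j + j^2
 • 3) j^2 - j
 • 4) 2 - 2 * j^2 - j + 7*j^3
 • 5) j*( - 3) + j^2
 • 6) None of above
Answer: 1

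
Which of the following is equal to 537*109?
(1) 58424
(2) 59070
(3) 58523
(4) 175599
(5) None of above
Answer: 5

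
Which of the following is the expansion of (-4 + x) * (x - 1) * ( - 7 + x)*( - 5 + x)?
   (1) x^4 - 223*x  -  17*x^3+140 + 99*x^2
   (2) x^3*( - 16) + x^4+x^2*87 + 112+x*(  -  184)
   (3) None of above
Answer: 1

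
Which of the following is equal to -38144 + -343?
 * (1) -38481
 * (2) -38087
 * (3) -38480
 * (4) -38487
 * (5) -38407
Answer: 4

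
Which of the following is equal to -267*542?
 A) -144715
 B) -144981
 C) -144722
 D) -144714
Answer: D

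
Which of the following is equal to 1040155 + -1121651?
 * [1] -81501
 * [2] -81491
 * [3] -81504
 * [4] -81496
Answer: 4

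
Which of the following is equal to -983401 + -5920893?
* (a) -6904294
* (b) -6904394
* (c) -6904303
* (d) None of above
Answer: a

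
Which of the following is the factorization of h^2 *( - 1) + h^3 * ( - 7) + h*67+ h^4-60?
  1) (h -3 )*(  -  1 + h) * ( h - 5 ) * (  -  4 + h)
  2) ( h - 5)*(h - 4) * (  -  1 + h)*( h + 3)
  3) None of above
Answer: 2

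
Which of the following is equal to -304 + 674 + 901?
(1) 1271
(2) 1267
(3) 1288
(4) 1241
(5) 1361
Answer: 1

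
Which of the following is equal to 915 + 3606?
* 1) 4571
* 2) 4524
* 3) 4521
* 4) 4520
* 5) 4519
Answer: 3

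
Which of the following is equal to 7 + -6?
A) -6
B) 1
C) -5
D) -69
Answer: B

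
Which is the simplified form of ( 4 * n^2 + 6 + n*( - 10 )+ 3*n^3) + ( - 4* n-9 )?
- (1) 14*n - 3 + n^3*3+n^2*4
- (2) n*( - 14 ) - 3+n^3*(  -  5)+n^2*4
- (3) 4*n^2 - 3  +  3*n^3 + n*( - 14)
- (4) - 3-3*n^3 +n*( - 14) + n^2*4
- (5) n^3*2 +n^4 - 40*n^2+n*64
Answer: 3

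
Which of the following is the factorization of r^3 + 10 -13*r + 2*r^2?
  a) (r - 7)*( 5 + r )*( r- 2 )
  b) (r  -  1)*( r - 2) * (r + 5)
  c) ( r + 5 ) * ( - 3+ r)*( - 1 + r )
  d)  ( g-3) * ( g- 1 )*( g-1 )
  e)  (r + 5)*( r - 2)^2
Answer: b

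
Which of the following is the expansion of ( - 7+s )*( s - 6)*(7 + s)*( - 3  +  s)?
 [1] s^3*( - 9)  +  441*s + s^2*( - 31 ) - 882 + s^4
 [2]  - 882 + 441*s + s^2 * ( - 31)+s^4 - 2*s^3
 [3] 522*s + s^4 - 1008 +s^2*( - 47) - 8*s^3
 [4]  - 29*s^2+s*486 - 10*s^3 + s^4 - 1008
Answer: 1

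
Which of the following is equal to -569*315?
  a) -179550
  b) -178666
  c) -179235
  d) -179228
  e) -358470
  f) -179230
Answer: c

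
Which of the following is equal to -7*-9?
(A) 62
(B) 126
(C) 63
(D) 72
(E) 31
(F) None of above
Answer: C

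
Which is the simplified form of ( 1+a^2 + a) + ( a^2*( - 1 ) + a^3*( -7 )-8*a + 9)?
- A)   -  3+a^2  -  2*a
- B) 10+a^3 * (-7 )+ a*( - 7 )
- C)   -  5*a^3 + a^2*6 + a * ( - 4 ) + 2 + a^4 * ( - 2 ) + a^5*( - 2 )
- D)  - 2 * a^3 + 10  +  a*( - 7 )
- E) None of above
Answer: B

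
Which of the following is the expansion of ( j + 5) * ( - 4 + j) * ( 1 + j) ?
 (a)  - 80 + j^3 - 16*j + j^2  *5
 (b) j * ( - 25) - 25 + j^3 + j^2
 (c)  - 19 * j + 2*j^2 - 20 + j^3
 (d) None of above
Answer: c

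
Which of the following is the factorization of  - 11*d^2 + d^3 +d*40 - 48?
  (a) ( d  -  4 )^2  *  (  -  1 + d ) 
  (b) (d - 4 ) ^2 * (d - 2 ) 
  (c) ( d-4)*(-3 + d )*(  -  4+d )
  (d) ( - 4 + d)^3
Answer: c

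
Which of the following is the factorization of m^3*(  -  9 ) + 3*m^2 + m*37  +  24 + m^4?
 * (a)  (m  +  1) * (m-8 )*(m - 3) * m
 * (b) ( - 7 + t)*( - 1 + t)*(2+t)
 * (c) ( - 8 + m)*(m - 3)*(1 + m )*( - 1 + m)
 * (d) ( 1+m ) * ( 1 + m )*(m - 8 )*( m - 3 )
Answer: d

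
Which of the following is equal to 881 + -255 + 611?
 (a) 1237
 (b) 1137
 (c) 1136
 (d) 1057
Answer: a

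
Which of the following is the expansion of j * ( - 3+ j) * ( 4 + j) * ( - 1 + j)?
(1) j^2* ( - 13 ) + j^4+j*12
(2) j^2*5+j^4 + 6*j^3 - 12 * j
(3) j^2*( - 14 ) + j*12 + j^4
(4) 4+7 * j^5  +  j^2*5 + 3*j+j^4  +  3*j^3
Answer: 1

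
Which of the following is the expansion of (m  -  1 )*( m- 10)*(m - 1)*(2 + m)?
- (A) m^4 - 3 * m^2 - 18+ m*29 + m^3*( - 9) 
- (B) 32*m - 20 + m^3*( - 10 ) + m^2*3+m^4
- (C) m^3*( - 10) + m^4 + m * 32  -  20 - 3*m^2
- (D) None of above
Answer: C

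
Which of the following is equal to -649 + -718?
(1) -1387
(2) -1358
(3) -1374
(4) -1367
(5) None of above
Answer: 4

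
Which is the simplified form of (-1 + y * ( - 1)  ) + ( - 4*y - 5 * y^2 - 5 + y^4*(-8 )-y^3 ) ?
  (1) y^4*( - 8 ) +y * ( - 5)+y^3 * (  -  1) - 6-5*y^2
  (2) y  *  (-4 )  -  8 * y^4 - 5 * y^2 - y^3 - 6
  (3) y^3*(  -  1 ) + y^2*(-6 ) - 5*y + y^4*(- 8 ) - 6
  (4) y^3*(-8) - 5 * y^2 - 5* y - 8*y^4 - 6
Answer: 1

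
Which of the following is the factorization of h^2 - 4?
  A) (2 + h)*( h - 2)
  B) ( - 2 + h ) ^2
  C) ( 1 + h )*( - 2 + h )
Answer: A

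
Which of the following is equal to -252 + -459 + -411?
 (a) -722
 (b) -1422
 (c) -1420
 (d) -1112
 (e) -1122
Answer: e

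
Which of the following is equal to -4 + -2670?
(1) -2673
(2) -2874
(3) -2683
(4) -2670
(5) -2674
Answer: 5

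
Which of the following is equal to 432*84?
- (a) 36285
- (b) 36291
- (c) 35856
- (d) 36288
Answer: d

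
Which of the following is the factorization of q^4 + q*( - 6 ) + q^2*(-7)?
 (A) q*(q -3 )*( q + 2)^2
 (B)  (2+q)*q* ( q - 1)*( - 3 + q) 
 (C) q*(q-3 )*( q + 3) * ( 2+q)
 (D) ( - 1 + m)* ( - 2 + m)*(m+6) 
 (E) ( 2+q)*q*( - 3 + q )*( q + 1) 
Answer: E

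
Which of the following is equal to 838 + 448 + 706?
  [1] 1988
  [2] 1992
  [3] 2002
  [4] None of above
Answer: 2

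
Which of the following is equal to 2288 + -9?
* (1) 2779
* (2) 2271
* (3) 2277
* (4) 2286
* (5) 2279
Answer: 5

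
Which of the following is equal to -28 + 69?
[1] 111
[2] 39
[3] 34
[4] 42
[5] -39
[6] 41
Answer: 6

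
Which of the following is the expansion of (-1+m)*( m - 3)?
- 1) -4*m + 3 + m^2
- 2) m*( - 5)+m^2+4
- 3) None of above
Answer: 1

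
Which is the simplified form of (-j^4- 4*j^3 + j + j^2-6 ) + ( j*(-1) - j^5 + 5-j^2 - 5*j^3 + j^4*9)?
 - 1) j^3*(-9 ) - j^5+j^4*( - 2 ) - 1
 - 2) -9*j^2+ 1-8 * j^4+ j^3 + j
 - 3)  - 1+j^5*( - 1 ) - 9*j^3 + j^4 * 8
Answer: 3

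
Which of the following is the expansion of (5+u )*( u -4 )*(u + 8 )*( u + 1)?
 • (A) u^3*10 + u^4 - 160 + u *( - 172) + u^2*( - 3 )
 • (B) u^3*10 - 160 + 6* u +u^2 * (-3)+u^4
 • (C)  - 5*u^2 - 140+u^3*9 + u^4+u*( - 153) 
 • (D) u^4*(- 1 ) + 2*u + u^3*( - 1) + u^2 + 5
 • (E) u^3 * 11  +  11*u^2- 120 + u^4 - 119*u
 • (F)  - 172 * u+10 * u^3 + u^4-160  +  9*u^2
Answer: A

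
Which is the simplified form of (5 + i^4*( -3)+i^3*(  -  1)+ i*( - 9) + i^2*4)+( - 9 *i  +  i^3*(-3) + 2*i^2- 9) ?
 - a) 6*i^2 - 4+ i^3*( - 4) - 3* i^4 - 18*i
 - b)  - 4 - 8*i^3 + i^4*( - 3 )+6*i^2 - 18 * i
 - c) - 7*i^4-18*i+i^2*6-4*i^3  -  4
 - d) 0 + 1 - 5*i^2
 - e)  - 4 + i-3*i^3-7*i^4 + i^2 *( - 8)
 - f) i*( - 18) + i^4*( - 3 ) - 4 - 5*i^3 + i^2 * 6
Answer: a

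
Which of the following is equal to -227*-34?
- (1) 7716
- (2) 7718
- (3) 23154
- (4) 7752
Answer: 2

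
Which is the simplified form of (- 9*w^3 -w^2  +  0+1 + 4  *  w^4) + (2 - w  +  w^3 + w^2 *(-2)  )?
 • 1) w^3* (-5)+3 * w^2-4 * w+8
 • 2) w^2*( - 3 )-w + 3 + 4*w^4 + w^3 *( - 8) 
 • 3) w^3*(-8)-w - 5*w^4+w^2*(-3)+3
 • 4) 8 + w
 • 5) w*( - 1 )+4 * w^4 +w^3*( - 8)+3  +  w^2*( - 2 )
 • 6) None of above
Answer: 2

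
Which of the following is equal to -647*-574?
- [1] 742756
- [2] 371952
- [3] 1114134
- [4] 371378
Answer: 4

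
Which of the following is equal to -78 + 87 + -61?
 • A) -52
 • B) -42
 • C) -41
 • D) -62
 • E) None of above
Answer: A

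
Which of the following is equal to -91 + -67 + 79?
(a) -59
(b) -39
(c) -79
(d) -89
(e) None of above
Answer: c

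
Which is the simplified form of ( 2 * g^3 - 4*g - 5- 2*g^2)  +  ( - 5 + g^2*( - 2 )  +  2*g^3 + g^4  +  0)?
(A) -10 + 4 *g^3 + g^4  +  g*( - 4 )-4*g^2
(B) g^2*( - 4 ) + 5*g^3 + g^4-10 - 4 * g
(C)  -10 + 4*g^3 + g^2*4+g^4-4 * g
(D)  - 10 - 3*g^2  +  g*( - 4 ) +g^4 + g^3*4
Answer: A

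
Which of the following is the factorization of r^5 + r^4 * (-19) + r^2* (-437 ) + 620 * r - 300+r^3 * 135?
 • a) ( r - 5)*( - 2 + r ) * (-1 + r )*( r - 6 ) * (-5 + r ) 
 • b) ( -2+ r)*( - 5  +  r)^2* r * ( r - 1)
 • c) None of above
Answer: a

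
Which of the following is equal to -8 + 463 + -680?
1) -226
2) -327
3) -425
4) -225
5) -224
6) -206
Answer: 4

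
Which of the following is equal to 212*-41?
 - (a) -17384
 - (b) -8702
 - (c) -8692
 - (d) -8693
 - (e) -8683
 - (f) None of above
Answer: c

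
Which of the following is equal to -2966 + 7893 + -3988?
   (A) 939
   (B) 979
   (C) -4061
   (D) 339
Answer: A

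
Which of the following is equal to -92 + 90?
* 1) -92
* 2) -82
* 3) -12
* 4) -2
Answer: 4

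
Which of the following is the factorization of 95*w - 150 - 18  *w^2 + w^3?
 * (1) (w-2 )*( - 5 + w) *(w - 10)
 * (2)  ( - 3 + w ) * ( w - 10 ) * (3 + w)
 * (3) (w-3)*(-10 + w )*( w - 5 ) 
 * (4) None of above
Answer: 3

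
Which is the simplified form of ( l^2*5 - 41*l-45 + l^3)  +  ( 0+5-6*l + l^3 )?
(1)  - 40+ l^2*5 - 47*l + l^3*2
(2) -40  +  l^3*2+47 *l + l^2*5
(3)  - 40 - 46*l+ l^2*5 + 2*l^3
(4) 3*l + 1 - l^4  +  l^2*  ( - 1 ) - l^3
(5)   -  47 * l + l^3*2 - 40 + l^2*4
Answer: 1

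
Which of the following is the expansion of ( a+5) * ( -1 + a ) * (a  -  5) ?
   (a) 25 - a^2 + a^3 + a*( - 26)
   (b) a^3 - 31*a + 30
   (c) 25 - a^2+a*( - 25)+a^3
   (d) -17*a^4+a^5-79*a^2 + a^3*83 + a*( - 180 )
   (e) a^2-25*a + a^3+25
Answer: c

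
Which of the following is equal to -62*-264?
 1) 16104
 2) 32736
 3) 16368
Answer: 3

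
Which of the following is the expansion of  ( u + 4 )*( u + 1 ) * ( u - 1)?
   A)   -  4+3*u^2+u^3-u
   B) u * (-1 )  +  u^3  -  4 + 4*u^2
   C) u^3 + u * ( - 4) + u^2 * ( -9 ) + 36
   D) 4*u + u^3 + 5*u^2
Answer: B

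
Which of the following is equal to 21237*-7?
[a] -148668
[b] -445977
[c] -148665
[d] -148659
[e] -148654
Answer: d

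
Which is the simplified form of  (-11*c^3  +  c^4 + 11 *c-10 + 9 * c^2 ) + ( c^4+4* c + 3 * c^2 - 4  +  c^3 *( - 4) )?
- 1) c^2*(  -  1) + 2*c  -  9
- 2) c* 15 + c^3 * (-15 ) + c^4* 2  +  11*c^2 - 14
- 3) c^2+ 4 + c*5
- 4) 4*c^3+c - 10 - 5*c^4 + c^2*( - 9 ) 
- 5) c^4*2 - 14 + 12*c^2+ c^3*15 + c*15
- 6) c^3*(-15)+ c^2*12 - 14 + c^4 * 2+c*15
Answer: 6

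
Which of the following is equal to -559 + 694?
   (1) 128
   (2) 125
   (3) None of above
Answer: 3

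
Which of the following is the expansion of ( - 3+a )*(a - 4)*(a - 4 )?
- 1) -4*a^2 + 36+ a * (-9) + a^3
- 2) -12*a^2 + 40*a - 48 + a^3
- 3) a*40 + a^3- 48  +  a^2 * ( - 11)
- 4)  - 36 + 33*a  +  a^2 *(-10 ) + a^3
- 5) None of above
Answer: 3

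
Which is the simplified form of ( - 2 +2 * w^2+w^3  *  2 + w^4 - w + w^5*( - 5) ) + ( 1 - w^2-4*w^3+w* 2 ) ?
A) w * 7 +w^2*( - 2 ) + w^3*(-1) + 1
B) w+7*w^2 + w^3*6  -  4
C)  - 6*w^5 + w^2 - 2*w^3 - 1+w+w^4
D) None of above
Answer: D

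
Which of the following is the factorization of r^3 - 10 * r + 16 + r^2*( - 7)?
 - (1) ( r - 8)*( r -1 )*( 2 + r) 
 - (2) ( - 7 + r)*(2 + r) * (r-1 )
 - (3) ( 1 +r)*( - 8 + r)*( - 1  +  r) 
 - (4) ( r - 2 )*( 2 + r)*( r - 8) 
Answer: 1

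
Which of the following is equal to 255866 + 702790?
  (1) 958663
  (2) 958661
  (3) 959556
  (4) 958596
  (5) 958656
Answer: 5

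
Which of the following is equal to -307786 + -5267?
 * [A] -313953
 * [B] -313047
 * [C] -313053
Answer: C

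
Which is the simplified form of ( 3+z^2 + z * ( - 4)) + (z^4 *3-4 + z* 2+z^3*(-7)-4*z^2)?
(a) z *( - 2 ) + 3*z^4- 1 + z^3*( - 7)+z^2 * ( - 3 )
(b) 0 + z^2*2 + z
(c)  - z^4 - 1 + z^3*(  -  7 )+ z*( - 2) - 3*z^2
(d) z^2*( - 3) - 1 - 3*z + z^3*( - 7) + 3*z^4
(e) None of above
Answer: a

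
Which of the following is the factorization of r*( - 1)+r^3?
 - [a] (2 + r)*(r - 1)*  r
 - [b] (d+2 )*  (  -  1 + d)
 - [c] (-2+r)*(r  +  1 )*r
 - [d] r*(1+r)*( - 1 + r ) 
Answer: d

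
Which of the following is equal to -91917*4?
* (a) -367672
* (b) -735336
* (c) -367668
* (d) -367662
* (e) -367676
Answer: c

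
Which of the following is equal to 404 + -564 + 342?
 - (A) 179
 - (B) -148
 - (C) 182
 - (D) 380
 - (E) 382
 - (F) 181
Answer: C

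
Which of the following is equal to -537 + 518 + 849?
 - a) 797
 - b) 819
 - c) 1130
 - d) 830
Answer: d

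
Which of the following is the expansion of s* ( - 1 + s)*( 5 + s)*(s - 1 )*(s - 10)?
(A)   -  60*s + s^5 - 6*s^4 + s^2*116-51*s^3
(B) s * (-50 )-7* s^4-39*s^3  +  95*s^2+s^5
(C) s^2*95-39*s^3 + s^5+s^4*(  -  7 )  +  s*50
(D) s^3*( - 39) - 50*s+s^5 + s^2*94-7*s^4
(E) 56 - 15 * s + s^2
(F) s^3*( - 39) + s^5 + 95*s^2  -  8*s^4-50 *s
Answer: B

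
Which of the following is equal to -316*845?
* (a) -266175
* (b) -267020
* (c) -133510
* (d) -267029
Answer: b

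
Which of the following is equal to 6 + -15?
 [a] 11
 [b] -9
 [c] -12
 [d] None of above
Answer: b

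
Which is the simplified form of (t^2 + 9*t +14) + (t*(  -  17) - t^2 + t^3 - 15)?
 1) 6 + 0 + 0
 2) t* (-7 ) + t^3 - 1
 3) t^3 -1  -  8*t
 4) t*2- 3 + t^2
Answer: 3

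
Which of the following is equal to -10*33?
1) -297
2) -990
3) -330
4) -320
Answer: 3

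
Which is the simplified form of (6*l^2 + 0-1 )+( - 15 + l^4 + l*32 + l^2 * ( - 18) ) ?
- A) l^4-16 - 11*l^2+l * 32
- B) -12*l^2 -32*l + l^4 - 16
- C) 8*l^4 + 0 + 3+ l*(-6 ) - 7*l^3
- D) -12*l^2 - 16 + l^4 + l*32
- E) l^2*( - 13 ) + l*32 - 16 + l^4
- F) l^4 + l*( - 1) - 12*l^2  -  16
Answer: D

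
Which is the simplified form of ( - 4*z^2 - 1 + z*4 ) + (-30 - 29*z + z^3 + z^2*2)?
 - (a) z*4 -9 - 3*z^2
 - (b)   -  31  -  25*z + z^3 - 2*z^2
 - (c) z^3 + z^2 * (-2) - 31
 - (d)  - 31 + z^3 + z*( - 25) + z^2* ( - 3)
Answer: b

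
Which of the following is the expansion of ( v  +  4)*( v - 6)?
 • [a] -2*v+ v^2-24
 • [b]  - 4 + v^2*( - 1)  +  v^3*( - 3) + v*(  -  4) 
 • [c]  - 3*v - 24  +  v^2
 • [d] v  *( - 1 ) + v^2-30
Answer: a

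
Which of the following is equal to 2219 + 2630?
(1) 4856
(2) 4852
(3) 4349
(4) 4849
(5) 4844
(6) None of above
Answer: 4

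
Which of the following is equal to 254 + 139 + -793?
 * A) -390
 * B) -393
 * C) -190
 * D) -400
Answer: D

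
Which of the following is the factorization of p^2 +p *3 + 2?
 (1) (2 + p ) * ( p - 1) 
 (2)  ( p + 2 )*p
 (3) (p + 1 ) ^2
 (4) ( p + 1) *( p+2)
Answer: 4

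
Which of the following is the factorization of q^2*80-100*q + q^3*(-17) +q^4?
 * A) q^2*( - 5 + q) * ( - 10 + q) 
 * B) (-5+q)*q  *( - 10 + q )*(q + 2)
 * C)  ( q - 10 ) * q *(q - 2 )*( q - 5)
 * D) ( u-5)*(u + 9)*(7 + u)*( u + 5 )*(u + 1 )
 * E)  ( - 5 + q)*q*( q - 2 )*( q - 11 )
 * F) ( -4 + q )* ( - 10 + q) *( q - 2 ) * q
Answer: C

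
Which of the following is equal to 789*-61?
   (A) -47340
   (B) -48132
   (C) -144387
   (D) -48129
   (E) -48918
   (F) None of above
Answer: D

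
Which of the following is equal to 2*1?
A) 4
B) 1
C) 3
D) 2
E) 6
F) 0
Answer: D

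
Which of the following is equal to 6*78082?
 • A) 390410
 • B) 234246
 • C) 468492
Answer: C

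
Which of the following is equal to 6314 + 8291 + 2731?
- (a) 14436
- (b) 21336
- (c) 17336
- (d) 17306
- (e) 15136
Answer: c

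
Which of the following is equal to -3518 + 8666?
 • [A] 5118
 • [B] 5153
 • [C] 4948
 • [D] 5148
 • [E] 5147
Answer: D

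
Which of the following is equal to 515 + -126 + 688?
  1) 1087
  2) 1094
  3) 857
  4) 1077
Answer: 4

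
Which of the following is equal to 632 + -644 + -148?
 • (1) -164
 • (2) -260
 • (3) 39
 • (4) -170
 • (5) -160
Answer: 5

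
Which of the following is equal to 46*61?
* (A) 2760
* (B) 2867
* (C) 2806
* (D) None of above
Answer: C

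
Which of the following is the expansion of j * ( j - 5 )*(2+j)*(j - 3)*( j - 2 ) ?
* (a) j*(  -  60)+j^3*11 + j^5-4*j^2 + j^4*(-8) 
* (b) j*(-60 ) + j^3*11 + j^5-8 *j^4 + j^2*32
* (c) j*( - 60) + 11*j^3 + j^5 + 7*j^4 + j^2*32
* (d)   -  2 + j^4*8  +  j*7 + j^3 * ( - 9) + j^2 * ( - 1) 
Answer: b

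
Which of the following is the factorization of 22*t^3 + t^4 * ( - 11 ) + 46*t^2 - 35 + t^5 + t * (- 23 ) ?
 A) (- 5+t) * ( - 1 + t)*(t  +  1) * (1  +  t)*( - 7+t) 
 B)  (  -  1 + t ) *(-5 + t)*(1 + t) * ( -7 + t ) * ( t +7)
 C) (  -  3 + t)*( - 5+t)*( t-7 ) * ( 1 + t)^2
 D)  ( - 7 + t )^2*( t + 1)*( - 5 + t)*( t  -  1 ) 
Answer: A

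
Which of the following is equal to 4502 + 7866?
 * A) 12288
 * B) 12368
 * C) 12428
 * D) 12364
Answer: B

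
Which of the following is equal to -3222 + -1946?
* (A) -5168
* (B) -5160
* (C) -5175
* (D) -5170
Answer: A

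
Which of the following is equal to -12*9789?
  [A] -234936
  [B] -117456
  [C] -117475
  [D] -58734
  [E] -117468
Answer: E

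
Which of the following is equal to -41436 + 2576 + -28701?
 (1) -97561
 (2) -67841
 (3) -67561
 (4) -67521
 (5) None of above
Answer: 3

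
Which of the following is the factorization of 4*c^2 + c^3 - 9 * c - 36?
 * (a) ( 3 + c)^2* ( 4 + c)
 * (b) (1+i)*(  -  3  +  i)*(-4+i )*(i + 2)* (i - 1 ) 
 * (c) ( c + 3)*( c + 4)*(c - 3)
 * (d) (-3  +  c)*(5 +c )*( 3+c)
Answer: c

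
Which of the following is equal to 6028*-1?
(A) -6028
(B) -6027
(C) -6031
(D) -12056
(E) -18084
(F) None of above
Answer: A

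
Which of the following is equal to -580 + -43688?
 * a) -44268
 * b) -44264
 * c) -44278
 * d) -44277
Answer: a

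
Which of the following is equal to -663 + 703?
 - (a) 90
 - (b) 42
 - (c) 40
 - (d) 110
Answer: c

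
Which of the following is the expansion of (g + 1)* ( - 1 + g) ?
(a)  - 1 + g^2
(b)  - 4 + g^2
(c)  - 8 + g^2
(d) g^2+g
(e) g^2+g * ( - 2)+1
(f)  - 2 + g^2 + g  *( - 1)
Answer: a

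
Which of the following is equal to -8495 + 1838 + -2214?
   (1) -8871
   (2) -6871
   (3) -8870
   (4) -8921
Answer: 1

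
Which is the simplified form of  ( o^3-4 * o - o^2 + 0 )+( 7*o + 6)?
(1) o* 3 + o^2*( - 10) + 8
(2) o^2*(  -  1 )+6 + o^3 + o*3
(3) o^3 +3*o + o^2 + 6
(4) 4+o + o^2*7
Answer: 2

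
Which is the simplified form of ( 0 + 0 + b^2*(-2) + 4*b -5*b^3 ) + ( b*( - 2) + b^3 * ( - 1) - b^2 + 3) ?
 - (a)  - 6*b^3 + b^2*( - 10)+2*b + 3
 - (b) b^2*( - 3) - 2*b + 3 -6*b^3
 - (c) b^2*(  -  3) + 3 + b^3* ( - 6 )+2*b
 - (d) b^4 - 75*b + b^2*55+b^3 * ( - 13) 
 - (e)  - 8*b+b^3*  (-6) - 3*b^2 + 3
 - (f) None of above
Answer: c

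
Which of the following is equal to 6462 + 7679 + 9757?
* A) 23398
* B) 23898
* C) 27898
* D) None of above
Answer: B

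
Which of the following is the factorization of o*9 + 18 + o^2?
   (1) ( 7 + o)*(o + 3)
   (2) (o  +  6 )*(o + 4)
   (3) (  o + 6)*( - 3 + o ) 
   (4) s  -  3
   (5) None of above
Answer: 5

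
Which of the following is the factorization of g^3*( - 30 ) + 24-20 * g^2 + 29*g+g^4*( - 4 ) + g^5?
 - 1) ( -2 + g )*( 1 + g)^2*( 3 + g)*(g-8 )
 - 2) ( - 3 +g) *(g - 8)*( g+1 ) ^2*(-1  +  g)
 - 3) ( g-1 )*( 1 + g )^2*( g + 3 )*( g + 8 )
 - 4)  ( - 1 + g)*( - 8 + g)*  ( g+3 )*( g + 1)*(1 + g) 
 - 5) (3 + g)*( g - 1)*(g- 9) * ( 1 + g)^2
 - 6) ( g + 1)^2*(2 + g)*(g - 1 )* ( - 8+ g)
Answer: 4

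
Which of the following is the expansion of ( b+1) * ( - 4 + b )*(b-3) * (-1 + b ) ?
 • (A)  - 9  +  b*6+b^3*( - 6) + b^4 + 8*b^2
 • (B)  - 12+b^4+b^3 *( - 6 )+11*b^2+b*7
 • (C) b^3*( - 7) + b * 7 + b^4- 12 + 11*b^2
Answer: C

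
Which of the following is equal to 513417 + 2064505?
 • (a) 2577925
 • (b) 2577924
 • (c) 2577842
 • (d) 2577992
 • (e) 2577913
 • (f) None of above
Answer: f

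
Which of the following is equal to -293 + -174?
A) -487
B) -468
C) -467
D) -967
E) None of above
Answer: C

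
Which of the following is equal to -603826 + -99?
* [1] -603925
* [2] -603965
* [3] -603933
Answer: 1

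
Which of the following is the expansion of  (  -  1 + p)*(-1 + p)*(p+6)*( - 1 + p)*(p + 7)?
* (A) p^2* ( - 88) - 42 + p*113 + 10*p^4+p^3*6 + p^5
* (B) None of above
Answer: A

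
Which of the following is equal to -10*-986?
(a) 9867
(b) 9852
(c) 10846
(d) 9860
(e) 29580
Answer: d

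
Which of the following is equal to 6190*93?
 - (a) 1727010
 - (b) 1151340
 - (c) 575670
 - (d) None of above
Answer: c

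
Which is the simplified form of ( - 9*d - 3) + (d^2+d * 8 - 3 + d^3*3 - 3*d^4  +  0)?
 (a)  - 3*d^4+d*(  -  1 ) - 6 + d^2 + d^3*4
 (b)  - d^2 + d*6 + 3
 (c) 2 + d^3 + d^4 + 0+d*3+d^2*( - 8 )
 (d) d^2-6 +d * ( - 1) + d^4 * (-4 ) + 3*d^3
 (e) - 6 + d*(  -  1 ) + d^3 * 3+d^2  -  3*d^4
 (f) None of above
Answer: e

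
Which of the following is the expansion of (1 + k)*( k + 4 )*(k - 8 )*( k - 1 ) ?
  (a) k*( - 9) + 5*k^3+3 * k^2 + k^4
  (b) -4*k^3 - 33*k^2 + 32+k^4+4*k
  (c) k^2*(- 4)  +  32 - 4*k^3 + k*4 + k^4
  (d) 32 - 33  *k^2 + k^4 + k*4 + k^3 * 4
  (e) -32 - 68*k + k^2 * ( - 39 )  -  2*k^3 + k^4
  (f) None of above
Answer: b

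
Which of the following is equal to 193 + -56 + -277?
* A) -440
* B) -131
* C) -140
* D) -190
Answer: C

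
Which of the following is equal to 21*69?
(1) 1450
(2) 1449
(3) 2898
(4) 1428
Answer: 2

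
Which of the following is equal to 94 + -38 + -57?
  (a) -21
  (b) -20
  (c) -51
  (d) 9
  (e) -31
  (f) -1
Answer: f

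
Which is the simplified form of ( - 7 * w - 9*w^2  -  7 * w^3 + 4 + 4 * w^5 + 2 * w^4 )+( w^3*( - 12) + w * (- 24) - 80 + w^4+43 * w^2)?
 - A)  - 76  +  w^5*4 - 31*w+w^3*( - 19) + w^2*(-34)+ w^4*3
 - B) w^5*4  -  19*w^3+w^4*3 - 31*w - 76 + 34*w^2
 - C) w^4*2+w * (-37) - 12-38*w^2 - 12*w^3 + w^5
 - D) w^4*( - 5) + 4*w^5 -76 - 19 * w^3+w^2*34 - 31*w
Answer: B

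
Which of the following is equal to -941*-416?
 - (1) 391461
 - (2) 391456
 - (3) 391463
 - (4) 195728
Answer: 2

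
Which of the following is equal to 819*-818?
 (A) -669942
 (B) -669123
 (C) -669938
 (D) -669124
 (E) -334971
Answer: A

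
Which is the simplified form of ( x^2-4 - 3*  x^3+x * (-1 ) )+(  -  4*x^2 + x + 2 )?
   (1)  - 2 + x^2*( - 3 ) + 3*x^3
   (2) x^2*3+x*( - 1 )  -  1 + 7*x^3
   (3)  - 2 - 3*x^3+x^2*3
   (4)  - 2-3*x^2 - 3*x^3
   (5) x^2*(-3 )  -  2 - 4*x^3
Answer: 4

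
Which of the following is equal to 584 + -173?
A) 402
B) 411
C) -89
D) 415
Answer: B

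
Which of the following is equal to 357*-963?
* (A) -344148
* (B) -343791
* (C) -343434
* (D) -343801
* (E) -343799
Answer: B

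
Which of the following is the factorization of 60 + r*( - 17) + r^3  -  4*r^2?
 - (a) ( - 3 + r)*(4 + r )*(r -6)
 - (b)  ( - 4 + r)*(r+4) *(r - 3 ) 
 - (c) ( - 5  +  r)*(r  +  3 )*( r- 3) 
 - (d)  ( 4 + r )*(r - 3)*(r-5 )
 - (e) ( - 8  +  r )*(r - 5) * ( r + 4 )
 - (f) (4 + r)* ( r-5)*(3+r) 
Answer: d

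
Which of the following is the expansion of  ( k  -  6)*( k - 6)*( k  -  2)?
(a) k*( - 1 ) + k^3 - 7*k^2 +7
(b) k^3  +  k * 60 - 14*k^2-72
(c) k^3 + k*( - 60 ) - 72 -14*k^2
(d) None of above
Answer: b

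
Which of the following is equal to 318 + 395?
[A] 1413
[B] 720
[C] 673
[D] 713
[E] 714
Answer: D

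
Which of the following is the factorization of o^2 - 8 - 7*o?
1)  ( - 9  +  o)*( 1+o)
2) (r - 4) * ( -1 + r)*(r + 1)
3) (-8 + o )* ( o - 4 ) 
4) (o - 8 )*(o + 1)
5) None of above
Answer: 4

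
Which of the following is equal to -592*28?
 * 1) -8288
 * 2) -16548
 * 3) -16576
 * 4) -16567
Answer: 3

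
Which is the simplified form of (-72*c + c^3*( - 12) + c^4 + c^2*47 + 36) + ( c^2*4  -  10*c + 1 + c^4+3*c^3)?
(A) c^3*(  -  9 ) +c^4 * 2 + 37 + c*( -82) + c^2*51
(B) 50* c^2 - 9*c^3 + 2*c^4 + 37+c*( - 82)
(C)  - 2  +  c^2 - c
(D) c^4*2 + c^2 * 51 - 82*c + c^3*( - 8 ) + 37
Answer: A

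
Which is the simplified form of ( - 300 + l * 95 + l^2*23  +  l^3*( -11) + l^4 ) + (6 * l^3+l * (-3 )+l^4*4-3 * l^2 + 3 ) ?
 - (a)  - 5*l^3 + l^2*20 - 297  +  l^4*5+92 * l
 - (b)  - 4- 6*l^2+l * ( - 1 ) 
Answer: a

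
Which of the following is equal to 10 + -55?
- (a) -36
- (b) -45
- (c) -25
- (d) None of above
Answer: b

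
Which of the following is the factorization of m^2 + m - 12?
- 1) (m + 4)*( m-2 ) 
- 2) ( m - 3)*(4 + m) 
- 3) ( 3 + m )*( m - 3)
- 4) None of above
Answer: 2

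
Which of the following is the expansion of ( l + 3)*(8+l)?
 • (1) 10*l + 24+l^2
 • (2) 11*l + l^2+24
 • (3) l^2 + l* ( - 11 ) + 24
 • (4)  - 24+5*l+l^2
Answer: 2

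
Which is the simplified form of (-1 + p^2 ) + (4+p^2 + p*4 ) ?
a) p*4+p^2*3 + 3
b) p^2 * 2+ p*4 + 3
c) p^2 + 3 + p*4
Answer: b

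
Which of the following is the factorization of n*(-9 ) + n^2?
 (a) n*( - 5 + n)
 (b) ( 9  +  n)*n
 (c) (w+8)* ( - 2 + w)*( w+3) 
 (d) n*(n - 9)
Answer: d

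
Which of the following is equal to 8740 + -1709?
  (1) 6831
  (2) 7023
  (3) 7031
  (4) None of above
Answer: 3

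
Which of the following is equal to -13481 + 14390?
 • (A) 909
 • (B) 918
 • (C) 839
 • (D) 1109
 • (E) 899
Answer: A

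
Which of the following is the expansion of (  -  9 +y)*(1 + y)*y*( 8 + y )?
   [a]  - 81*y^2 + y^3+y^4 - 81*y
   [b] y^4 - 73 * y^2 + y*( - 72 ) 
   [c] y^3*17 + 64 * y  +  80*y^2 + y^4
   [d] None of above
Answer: b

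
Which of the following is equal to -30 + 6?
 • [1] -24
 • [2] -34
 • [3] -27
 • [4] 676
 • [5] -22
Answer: 1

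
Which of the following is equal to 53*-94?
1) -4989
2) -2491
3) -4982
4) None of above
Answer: 3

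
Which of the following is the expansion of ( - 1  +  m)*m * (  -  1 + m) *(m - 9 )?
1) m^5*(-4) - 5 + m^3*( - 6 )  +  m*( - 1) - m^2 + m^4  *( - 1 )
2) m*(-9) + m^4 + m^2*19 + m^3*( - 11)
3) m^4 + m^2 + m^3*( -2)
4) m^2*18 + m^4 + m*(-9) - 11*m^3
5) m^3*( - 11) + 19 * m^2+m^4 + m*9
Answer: 2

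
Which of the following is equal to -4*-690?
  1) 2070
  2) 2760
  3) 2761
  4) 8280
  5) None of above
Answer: 2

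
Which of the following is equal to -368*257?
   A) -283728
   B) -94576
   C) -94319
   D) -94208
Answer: B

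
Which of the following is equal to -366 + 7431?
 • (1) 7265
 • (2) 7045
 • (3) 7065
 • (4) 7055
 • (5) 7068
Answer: 3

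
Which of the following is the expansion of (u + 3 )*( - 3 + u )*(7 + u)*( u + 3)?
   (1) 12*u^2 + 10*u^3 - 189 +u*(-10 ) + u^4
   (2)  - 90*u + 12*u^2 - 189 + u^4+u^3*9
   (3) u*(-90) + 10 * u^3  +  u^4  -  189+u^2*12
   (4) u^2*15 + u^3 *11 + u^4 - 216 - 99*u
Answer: 3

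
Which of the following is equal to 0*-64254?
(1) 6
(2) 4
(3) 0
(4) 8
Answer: 3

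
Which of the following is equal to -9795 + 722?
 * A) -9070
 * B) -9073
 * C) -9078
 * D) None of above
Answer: B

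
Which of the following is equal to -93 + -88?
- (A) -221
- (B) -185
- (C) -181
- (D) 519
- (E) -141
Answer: C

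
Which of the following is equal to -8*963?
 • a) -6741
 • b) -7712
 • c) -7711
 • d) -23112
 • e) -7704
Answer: e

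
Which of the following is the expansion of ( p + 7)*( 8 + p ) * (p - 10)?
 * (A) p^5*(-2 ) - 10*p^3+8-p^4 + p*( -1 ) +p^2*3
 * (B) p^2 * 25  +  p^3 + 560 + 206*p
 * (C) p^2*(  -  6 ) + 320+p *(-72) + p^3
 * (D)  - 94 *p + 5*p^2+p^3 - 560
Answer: D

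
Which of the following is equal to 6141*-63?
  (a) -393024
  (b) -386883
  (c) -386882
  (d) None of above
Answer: b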